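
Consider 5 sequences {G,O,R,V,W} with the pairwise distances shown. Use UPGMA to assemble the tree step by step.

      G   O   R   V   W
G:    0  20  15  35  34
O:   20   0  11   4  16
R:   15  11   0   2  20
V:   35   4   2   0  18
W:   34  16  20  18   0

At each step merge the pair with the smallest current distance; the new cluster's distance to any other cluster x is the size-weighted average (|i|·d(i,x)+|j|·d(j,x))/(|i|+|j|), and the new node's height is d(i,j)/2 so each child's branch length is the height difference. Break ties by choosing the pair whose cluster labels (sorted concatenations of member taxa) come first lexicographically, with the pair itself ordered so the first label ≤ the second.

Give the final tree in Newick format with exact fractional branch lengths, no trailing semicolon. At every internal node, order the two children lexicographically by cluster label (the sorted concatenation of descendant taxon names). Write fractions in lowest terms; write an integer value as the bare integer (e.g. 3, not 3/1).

1. join R+V (d=2) ⇒ RV; edges |R|=1, |V|=1
  updated: d(G,RV)=25, d(O,RV)=15/2, d(RV,W)=19
2. join O+RV (d=15/2) ⇒ ORV; edges |O|=15/4, |RV|=11/4
  updated: d(G,ORV)=70/3, d(ORV,W)=18
3. join ORV+W (d=18) ⇒ ORVW; edges |ORV|=21/4, |W|=9
  updated: d(G,ORVW)=26
4. join G+ORVW (d=26) ⇒ GORVW; edges |G|=13, |ORVW|=4
final tree: (G:13,((O:15/4,(R:1,V:1):11/4):21/4,W:9):4)
total length: 159/4

(G:13,((O:15/4,(R:1,V:1):11/4):21/4,W:9):4)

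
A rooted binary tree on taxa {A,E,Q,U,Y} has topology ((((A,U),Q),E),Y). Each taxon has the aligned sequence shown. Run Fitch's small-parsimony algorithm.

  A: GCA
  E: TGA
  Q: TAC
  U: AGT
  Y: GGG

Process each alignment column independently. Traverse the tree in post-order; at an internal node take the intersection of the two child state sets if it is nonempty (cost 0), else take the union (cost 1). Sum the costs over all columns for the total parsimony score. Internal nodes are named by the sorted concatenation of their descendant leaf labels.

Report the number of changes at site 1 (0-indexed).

2

site 0, node AU: A={G} ∪ U={A} → {A,G} (+1)
site 0, node AQU: AU={A,G} ∪ Q={T} → {A,G,T} (+1)
site 0, node AEQU: AQU={A,G,T} ∩ E={T} → {T} (+0)
site 0, node AEQUY: AEQU={T} ∪ Y={G} → {G,T} (+1)
site 1, node AU: A={C} ∪ U={G} → {C,G} (+1)
site 1, node AQU: AU={C,G} ∪ Q={A} → {A,C,G} (+1)
site 1, node AEQU: AQU={A,C,G} ∩ E={G} → {G} (+0)
site 1, node AEQUY: AEQU={G} ∩ Y={G} → {G} (+0)
site 2, node AU: A={A} ∪ U={T} → {A,T} (+1)
site 2, node AQU: AU={A,T} ∪ Q={C} → {A,C,T} (+1)
site 2, node AEQU: AQU={A,C,T} ∩ E={A} → {A} (+0)
site 2, node AEQUY: AEQU={A} ∪ Y={G} → {A,G} (+1)
per-site changes: [3, 2, 3]; total = 8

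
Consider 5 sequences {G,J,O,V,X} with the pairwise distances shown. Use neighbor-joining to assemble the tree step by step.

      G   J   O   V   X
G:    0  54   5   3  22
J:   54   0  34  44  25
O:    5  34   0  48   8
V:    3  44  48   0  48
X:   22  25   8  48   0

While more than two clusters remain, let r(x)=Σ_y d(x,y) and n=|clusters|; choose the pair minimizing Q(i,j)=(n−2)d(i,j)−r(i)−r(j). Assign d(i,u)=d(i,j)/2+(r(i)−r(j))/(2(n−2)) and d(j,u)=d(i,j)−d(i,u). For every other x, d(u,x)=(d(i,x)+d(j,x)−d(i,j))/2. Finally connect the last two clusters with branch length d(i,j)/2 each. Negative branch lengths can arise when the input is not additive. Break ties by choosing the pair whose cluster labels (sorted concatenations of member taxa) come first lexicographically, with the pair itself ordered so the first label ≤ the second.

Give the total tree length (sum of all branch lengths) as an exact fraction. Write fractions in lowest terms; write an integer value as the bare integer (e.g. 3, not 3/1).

1. join G+V (d=3, Q=-218) ⇒ GV; edges |G|=-25/3, |V|=34/3
  updated: d(GV,J)=95/2, d(GV,O)=25, d(GV,X)=67/2
2. join GV+O (d=25, Q=-123) ⇒ GOV; edges |GV|=89/4, |O|=11/4
  updated: d(GOV,J)=113/4, d(GOV,X)=33/4
3. join GOV+J (d=113/4, Q=-123/2) ⇒ GJOV; edges |GOV|=23/4, |J|=45/2
  updated: d(GJOV,X)=5/2
4. join GJOV+X (d=5/2) ⇒ GJOVX; edges |GJOV|=5/4, |X|=5/4
final tree: ((((G:-25/3,V:34/3):89/4,O:11/4):23/4,J:45/2):5/4,X:5/4)
total length: 235/4

235/4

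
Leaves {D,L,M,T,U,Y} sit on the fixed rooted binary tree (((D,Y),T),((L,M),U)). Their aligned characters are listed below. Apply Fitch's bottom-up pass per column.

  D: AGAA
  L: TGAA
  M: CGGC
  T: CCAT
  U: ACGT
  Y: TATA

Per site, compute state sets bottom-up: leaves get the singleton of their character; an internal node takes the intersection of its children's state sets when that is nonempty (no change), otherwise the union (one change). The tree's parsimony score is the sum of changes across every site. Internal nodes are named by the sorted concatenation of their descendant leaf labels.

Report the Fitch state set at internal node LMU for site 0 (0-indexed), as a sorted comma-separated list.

A,C,T

site 0, node DY: D={A} ∪ Y={T} → {A,T} (+1)
site 0, node DTY: DY={A,T} ∪ T={C} → {A,C,T} (+1)
site 0, node LM: L={T} ∪ M={C} → {C,T} (+1)
site 0, node LMU: LM={C,T} ∪ U={A} → {A,C,T} (+1)
site 0, node DLMTUY: DTY={A,C,T} ∩ LMU={A,C,T} → {A,C,T} (+0)
site 1, node DY: D={G} ∪ Y={A} → {A,G} (+1)
site 1, node DTY: DY={A,G} ∪ T={C} → {A,C,G} (+1)
site 1, node LM: L={G} ∩ M={G} → {G} (+0)
site 1, node LMU: LM={G} ∪ U={C} → {C,G} (+1)
site 1, node DLMTUY: DTY={A,C,G} ∩ LMU={C,G} → {C,G} (+0)
site 2, node DY: D={A} ∪ Y={T} → {A,T} (+1)
site 2, node DTY: DY={A,T} ∩ T={A} → {A} (+0)
site 2, node LM: L={A} ∪ M={G} → {A,G} (+1)
site 2, node LMU: LM={A,G} ∩ U={G} → {G} (+0)
site 2, node DLMTUY: DTY={A} ∪ LMU={G} → {A,G} (+1)
site 3, node DY: D={A} ∩ Y={A} → {A} (+0)
site 3, node DTY: DY={A} ∪ T={T} → {A,T} (+1)
site 3, node LM: L={A} ∪ M={C} → {A,C} (+1)
site 3, node LMU: LM={A,C} ∪ U={T} → {A,C,T} (+1)
site 3, node DLMTUY: DTY={A,T} ∩ LMU={A,C,T} → {A,T} (+0)
per-site changes: [4, 3, 3, 3]; total = 13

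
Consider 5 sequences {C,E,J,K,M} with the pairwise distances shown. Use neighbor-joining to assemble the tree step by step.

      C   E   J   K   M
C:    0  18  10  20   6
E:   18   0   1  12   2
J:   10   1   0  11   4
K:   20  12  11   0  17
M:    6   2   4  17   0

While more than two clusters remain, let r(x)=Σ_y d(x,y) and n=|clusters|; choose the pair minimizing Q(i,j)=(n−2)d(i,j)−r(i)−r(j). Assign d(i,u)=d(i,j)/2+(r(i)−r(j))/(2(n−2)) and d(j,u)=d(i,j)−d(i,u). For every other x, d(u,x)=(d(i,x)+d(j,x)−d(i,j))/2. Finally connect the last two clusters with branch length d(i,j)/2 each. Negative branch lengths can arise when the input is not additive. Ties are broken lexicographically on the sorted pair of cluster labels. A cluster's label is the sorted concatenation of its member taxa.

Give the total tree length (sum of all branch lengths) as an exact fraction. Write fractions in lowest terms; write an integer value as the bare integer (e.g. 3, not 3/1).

181/8

step 1: merge (C,M) at d=6, Q=-65; branch lengths C→43/6, M→-7/6; new cluster CM
  updated: d(CM,E)=7, d(CM,J)=4, d(CM,K)=31/2
step 2: merge (CM,J) at d=4, Q=-69/2; branch lengths CM→37/8, J→-5/8; new cluster CJM
  updated: d(CJM,E)=2, d(CJM,K)=45/4
step 3: merge (CJM,E) at d=2, Q=-101/4; branch lengths CJM→5/8, E→11/8; new cluster CEJM
  updated: d(CEJM,K)=85/8
step 4: merge (CEJM,K) at d=85/8; branch lengths CEJM→85/16, K→85/16; new cluster CEJKM
final tree: ((((C:43/6,M:-7/6):37/8,J:-5/8):5/8,E:11/8):85/16,K:85/16)
total length: 181/8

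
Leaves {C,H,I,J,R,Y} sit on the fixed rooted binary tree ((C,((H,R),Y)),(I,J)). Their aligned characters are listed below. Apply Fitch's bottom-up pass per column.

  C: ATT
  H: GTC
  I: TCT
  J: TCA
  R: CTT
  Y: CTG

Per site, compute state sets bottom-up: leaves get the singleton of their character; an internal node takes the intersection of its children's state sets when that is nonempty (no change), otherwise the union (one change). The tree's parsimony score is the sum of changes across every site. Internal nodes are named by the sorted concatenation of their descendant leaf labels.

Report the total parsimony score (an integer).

HR@0: {G} ∪ {C} = {C,G} (union, +1)
HRY@0: {C,G} ∩ {C} = {C} (intersection, +0)
CHRY@0: {A} ∪ {C} = {A,C} (union, +1)
IJ@0: {T} ∩ {T} = {T} (intersection, +0)
CHIJRY@0: {A,C} ∪ {T} = {A,C,T} (union, +1)
HR@1: {T} ∩ {T} = {T} (intersection, +0)
HRY@1: {T} ∩ {T} = {T} (intersection, +0)
CHRY@1: {T} ∩ {T} = {T} (intersection, +0)
IJ@1: {C} ∩ {C} = {C} (intersection, +0)
CHIJRY@1: {T} ∪ {C} = {C,T} (union, +1)
HR@2: {C} ∪ {T} = {C,T} (union, +1)
HRY@2: {C,T} ∪ {G} = {C,G,T} (union, +1)
CHRY@2: {T} ∩ {C,G,T} = {T} (intersection, +0)
IJ@2: {T} ∪ {A} = {A,T} (union, +1)
CHIJRY@2: {T} ∩ {A,T} = {T} (intersection, +0)
per-site changes: [3, 1, 3]; total = 7

7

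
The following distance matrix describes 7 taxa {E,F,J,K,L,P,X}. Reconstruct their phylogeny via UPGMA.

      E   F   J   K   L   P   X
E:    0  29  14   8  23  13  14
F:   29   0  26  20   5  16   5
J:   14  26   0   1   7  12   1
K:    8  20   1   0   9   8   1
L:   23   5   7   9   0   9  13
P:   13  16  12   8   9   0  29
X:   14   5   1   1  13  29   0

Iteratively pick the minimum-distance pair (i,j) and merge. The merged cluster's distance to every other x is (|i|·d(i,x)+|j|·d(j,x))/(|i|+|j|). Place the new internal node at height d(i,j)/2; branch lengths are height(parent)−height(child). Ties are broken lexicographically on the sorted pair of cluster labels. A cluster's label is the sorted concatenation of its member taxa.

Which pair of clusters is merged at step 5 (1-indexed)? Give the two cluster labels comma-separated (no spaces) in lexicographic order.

iteration 1: select J,K (d=1); attach at lengths (1/2, 1/2); label the merged cluster JK
  updated: d(E,JK)=11, d(F,JK)=23, d(JK,L)=8, d(JK,P)=10, d(JK,X)=1
iteration 2: select JK,X (d=1); attach at lengths (0, 1/2); label the merged cluster JKX
  updated: d(E,JKX)=12, d(F,JKX)=17, d(JKX,L)=29/3, d(JKX,P)=49/3
iteration 3: select F,L (d=5); attach at lengths (5/2, 5/2); label the merged cluster FL
  updated: d(E,FL)=26, d(FL,JKX)=40/3, d(FL,P)=25/2
iteration 4: select E,JKX (d=12); attach at lengths (6, 11/2); label the merged cluster EJKX
  updated: d(EJKX,FL)=33/2, d(EJKX,P)=31/2
iteration 5: select FL,P (d=25/2); attach at lengths (15/4, 25/4); label the merged cluster FLP
  updated: d(EJKX,FLP)=97/6
iteration 6: select EJKX,FLP (d=97/6); attach at lengths (25/12, 11/6); label the merged cluster EFJKLPX
final tree: ((E:6,((J:1/2,K:1/2):0,X:1/2):11/2):25/12,((F:5/2,L:5/2):15/4,P:25/4):11/6)
total length: 383/12

FL,P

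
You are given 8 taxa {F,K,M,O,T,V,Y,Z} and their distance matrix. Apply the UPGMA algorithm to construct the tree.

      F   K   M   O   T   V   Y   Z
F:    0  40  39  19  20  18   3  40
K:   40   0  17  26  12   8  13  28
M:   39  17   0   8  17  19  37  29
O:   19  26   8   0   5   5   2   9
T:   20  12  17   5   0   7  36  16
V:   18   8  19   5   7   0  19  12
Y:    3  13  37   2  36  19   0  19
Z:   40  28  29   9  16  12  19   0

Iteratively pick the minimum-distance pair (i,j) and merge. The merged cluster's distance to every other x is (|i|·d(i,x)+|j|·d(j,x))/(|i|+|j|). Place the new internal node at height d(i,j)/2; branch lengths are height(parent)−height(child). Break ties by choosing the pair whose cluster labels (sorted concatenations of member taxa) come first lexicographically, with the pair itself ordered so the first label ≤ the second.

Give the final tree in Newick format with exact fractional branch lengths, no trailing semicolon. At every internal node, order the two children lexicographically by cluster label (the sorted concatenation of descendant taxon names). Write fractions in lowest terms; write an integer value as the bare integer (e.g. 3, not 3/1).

((F:11/2,(O:1,Y:1):9/2):169/30,(((K:5,(T:7/2,V:7/2):3/2):23/6,M:53/6):43/24,Z:85/8):61/120)

1. join O+Y (d=2) ⇒ OY; edges |O|=1, |Y|=1
  updated: d(F,OY)=11, d(K,OY)=39/2, d(M,OY)=45/2, d(OY,T)=41/2, d(OY,V)=12, d(OY,Z)=14
2. join T+V (d=7) ⇒ TV; edges |T|=7/2, |V|=7/2
  updated: d(F,TV)=19, d(K,TV)=10, d(M,TV)=18, d(OY,TV)=65/4, d(TV,Z)=14
3. join K+TV (d=10) ⇒ KTV; edges |K|=5, |TV|=3/2
  updated: d(F,KTV)=26, d(KTV,M)=53/3, d(KTV,OY)=52/3, d(KTV,Z)=56/3
4. join F+OY (d=11) ⇒ FOY; edges |F|=11/2, |OY|=9/2
  updated: d(FOY,KTV)=182/9, d(FOY,M)=28, d(FOY,Z)=68/3
5. join KTV+M (d=53/3) ⇒ KMTV; edges |KTV|=23/6, |M|=53/6
  updated: d(FOY,KMTV)=133/6, d(KMTV,Z)=85/4
6. join KMTV+Z (d=85/4) ⇒ KMTVZ; edges |KMTV|=43/24, |Z|=85/8
  updated: d(FOY,KMTVZ)=334/15
7. join FOY+KMTVZ (d=334/15) ⇒ FKMOTVYZ; edges |FOY|=169/30, |KMTVZ|=61/120
final tree: ((F:11/2,(O:1,Y:1):9/2):169/30,(((K:5,(T:7/2,V:7/2):3/2):23/6,M:53/6):43/24,Z:85/8):61/120)
total length: 2269/40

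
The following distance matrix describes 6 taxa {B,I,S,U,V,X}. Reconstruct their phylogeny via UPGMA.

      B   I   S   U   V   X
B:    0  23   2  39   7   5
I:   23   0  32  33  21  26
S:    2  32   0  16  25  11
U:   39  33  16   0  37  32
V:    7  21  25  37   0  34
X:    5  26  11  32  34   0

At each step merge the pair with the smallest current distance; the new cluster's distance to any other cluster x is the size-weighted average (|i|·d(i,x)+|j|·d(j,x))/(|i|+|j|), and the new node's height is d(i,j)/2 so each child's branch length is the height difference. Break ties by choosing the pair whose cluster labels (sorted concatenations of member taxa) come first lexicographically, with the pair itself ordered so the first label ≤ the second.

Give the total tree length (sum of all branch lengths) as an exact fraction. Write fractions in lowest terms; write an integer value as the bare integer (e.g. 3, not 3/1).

1183/20

step 1: merge (B,S) at d=2; branch lengths B→1, S→1; new cluster BS
  updated: d(BS,I)=55/2, d(BS,U)=55/2, d(BS,V)=16, d(BS,X)=8
step 2: merge (BS,X) at d=8; branch lengths BS→3, X→4; new cluster BSX
  updated: d(BSX,I)=27, d(BSX,U)=29, d(BSX,V)=22
step 3: merge (I,V) at d=21; branch lengths I→21/2, V→21/2; new cluster IV
  updated: d(BSX,IV)=49/2, d(IV,U)=35
step 4: merge (BSX,IV) at d=49/2; branch lengths BSX→33/4, IV→7/4; new cluster BISVX
  updated: d(BISVX,U)=157/5
step 5: merge (BISVX,U) at d=157/5; branch lengths BISVX→69/20, U→157/10; new cluster BISUVX
final tree: ((((B:1,S:1):3,X:4):33/4,(I:21/2,V:21/2):7/4):69/20,U:157/10)
total length: 1183/20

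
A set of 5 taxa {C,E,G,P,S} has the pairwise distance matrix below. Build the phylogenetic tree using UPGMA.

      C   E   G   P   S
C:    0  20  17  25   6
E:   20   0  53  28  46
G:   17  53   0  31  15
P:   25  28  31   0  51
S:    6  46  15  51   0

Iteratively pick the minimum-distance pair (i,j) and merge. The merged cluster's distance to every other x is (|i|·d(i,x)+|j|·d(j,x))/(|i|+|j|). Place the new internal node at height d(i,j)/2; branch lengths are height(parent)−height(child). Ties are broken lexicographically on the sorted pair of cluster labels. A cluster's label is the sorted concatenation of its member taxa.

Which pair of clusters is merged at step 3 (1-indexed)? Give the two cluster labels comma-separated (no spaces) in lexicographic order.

E,P

iteration 1: select C,S (d=6); attach at lengths (3, 3); label the merged cluster CS
  updated: d(CS,E)=33, d(CS,G)=16, d(CS,P)=38
iteration 2: select CS,G (d=16); attach at lengths (5, 8); label the merged cluster CGS
  updated: d(CGS,E)=119/3, d(CGS,P)=107/3
iteration 3: select E,P (d=28); attach at lengths (14, 14); label the merged cluster EP
  updated: d(CGS,EP)=113/3
iteration 4: select CGS,EP (d=113/3); attach at lengths (65/6, 29/6); label the merged cluster CEGPS
final tree: (((C:3,S:3):5,G:8):65/6,(E:14,P:14):29/6)
total length: 188/3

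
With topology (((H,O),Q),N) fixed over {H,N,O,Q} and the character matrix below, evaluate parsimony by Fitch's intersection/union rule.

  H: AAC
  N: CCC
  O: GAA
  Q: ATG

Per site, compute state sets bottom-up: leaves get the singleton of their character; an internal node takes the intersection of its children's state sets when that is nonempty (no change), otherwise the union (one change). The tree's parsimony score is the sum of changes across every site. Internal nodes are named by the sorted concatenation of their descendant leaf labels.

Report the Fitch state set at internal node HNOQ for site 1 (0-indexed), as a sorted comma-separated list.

A,C,T

[col 0] HO: children H:{A}, O:{G} ∪→ {A,G}; cost 1
[col 0] HOQ: children HO:{A,G}, Q:{A} ∩→ {A}; cost 0
[col 0] HNOQ: children HOQ:{A}, N:{C} ∪→ {A,C}; cost 1
[col 1] HO: children H:{A}, O:{A} ∩→ {A}; cost 0
[col 1] HOQ: children HO:{A}, Q:{T} ∪→ {A,T}; cost 1
[col 1] HNOQ: children HOQ:{A,T}, N:{C} ∪→ {A,C,T}; cost 1
[col 2] HO: children H:{C}, O:{A} ∪→ {A,C}; cost 1
[col 2] HOQ: children HO:{A,C}, Q:{G} ∪→ {A,C,G}; cost 1
[col 2] HNOQ: children HOQ:{A,C,G}, N:{C} ∩→ {C}; cost 0
per-site changes: [2, 2, 2]; total = 6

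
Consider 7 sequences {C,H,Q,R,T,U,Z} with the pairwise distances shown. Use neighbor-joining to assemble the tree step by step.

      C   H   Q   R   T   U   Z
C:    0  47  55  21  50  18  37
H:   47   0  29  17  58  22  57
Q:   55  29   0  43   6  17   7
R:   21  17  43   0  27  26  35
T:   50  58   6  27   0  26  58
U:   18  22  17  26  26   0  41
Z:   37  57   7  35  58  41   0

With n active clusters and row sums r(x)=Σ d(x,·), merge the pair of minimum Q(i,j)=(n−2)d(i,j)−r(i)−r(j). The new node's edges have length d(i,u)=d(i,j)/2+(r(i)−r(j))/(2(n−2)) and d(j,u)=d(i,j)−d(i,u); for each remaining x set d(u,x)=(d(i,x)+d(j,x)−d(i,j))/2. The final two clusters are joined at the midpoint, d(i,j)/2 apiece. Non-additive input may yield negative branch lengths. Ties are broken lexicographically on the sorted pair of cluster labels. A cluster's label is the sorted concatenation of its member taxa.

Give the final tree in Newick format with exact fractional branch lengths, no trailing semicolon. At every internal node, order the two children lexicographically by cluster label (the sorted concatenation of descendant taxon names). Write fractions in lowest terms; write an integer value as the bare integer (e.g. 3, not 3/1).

1. join Q+Z (d=7, Q=-357) ⇒ QZ; edges |Q|=-43/10, |Z|=113/10
  updated: d(C,QZ)=85/2, d(H,QZ)=79/2, d(QZ,R)=71/2, d(QZ,T)=57/2, d(QZ,U)=51/2
2. join QZ+T (d=57/2, Q=-247) ⇒ QTZ; edges |QZ|=12, |T|=33/2
  updated: d(C,QTZ)=32, d(H,QTZ)=69/2, d(QTZ,R)=17, d(QTZ,U)=23/2
3. join H+R (d=17, Q=-301/2) ⇒ HR; edges |H|=181/12, |R|=23/12
  updated: d(C,HR)=51/2, d(HR,QTZ)=69/4, d(HR,U)=31/2
4. join C+U (d=18, Q=-169/2) ⇒ CU; edges |C|=133/8, |U|=11/8
  updated: d(CU,HR)=23/2, d(CU,QTZ)=51/4
5. join CU+HR (d=23/2, Q=-83/2) ⇒ CHRU; edges |CU|=7/2, |HR|=8
  updated: d(CHRU,QTZ)=37/4
6. join CHRU+QTZ (d=37/4) ⇒ CHQRTUZ; edges |CHRU|=37/8, |QTZ|=37/8
final tree: (((C:133/8,U:11/8):7/2,(H:181/12,R:23/12):8):37/8,((Q:-43/10,Z:113/10):12,T:33/2):37/8)
total length: 365/4

(((C:133/8,U:11/8):7/2,(H:181/12,R:23/12):8):37/8,((Q:-43/10,Z:113/10):12,T:33/2):37/8)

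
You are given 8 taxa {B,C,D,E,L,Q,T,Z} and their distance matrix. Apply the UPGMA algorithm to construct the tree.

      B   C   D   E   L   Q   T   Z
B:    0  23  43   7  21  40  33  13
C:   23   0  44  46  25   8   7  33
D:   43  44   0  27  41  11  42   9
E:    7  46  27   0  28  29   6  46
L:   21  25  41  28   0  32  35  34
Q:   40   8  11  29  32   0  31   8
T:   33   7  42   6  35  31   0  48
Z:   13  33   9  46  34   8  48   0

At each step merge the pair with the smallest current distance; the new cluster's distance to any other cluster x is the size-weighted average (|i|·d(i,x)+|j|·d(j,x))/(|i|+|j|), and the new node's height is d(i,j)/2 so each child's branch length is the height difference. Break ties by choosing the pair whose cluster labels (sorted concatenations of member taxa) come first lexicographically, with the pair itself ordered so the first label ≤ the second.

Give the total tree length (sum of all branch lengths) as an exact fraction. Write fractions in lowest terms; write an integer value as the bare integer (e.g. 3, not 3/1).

step 1: merge (E,T) at d=6; branch lengths E→3, T→3; new cluster ET
  updated: d(B,ET)=20, d(C,ET)=53/2, d(D,ET)=69/2, d(ET,L)=63/2, d(ET,Q)=30, d(ET,Z)=47
step 2: merge (C,Q) at d=8; branch lengths C→4, Q→4; new cluster CQ
  updated: d(B,CQ)=63/2, d(CQ,D)=55/2, d(CQ,ET)=113/4, d(CQ,L)=57/2, d(CQ,Z)=41/2
step 3: merge (D,Z) at d=9; branch lengths D→9/2, Z→9/2; new cluster DZ
  updated: d(B,DZ)=28, d(CQ,DZ)=24, d(DZ,ET)=163/4, d(DZ,L)=75/2
step 4: merge (B,ET) at d=20; branch lengths B→10, ET→7; new cluster BET
  updated: d(BET,CQ)=88/3, d(BET,DZ)=73/2, d(BET,L)=28
step 5: merge (CQ,DZ) at d=24; branch lengths CQ→8, DZ→15/2; new cluster CDQZ
  updated: d(BET,CDQZ)=395/12, d(CDQZ,L)=33
step 6: merge (BET,L) at d=28; branch lengths BET→4, L→14; new cluster BELT
  updated: d(BELT,CDQZ)=527/16
step 7: merge (BELT,CDQZ) at d=527/16; branch lengths BELT→79/32, CDQZ→143/32; new cluster BCDELQTZ
final tree: (((B:10,(E:3,T:3):7):4,L:14):79/32,((C:4,Q:4):8,(D:9/2,Z:9/2):15/2):143/32)
total length: 1287/16

1287/16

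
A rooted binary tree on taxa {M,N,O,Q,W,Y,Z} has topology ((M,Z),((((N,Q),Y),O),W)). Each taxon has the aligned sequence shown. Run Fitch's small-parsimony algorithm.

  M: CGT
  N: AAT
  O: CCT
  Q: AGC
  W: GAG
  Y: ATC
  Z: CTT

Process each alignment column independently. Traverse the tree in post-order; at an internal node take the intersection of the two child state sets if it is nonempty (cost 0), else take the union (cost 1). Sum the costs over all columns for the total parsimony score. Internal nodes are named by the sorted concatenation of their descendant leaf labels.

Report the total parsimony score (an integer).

10

MZ@0: {C} ∩ {C} = {C} (intersection, +0)
NQ@0: {A} ∩ {A} = {A} (intersection, +0)
NQY@0: {A} ∩ {A} = {A} (intersection, +0)
NOQY@0: {A} ∪ {C} = {A,C} (union, +1)
NOQWY@0: {A,C} ∪ {G} = {A,C,G} (union, +1)
MNOQWYZ@0: {C} ∩ {A,C,G} = {C} (intersection, +0)
MZ@1: {G} ∪ {T} = {G,T} (union, +1)
NQ@1: {A} ∪ {G} = {A,G} (union, +1)
NQY@1: {A,G} ∪ {T} = {A,G,T} (union, +1)
NOQY@1: {A,G,T} ∪ {C} = {A,C,G,T} (union, +1)
NOQWY@1: {A,C,G,T} ∩ {A} = {A} (intersection, +0)
MNOQWYZ@1: {G,T} ∪ {A} = {A,G,T} (union, +1)
MZ@2: {T} ∩ {T} = {T} (intersection, +0)
NQ@2: {T} ∪ {C} = {C,T} (union, +1)
NQY@2: {C,T} ∩ {C} = {C} (intersection, +0)
NOQY@2: {C} ∪ {T} = {C,T} (union, +1)
NOQWY@2: {C,T} ∪ {G} = {C,G,T} (union, +1)
MNOQWYZ@2: {T} ∩ {C,G,T} = {T} (intersection, +0)
per-site changes: [2, 5, 3]; total = 10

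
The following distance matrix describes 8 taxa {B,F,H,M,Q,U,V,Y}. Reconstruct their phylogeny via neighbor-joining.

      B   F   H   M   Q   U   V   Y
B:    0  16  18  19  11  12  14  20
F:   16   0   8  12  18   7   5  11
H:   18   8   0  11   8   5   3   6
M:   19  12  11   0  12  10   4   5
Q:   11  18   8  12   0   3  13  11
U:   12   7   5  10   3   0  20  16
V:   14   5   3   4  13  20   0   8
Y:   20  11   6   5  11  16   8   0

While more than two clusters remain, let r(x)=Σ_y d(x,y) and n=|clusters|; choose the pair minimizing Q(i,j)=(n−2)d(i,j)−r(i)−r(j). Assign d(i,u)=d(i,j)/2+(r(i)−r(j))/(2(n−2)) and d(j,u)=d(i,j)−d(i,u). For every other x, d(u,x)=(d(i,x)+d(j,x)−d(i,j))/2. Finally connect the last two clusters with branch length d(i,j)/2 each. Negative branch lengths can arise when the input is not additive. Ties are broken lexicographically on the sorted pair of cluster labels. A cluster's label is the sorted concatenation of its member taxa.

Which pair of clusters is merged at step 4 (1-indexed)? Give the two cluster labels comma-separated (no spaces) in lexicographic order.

BQU,F

1. join Q+U (d=3, Q=-131) ⇒ QU; edges |Q|=7/4, |U|=5/4
  updated: d(B,QU)=10, d(F,QU)=11, d(H,QU)=5, d(M,QU)=19/2, d(QU,V)=15, d(QU,Y)=12
2. join B+QU (d=10, Q=-219/2) ⇒ BQU; edges |B|=169/20, |QU|=31/20
  updated: d(BQU,F)=17/2, d(BQU,H)=13/2, d(BQU,M)=37/4, d(BQU,V)=19/2, d(BQU,Y)=11
3. join M+Y (d=5, Q=-249/4) ⇒ MY; edges |M|=81/32, |Y|=79/32
  updated: d(BQU,MY)=61/8, d(F,MY)=9, d(H,MY)=6, d(MY,V)=7/2
4. join BQU+F (d=17/2, Q=-297/8) ⇒ BFQU; edges |BQU|=217/48, |F|=191/48
  updated: d(BFQU,H)=3, d(BFQU,MY)=65/16, d(BFQU,V)=3
5. join BFQU+H (d=3, Q=-257/16) ⇒ BFHQU; edges |BFQU|=65/64, |H|=127/64
  updated: d(BFHQU,MY)=113/32, d(BFHQU,V)=3/2
6. join BFHQU+MY (d=113/32, Q=-273/32) ⇒ BFHMQUY; edges |BFHQU|=49/64, |MY|=177/64
  updated: d(BFHMQUY,V)=47/64
7. join BFHMQUY+V (d=47/64) ⇒ BFHMQUVY; edges |BFHMQUY|=47/128, |V|=47/128
final tree: (((((B:169/20,(Q:7/4,U:5/4):31/20):217/48,F:191/48):65/64,H:127/64):49/64,(M:81/32,Y:79/32):177/64):47/128,V:47/128)
total length: 2161/64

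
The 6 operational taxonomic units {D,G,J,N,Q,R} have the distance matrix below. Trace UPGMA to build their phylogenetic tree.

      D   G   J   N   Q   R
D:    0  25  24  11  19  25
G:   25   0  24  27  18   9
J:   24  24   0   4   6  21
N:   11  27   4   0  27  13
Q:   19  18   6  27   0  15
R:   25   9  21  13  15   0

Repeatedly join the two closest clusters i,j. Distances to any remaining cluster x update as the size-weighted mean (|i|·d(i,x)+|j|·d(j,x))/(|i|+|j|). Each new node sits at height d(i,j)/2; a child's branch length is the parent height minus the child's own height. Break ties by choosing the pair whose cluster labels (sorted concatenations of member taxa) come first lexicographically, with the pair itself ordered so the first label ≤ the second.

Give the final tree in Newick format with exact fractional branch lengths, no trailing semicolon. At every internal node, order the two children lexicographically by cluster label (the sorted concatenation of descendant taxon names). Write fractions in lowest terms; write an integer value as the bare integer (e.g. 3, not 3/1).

step 1: merge (J,N) at d=4; branch lengths J→2, N→2; new cluster JN
  updated: d(D,JN)=35/2, d(G,JN)=51/2, d(JN,Q)=33/2, d(JN,R)=17
step 2: merge (G,R) at d=9; branch lengths G→9/2, R→9/2; new cluster GR
  updated: d(D,GR)=25, d(GR,JN)=85/4, d(GR,Q)=33/2
step 3: merge (GR,Q) at d=33/2; branch lengths GR→15/4, Q→33/4; new cluster GQR
  updated: d(D,GQR)=23, d(GQR,JN)=59/3
step 4: merge (D,JN) at d=35/2; branch lengths D→35/4, JN→27/4; new cluster DJN
  updated: d(DJN,GQR)=187/9
step 5: merge (DJN,GQR) at d=187/9; branch lengths DJN→59/36, GQR→77/36; new cluster DGJNQR
final tree: ((D:35/4,(J:2,N:2):27/4):59/36,((G:9/2,R:9/2):15/4,Q:33/4):77/36)
total length: 797/18

((D:35/4,(J:2,N:2):27/4):59/36,((G:9/2,R:9/2):15/4,Q:33/4):77/36)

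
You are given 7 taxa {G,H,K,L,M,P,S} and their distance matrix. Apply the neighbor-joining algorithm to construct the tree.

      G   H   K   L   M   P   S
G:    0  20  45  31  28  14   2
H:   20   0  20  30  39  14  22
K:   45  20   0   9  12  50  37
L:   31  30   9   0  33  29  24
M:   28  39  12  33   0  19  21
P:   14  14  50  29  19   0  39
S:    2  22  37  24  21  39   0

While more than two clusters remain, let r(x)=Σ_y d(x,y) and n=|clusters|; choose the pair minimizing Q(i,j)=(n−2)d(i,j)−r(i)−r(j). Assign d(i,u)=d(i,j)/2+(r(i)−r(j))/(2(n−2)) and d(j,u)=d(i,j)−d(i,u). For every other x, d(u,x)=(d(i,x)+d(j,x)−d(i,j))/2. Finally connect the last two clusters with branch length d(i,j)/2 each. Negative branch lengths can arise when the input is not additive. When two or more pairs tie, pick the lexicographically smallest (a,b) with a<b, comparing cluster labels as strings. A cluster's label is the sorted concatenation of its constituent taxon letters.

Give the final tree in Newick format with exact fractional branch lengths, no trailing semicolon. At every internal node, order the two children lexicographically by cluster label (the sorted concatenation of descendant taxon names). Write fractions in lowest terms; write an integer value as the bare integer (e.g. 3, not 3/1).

((((G:-9/16,S:41/16):41/4,((K:31/5,L:14/5):227/24,M:205/24):55/8):11/2,H:101/16):123/32,P:123/32)

iteration 1: select K,L (d=9, Q=-284); attach at lengths (31/5, 14/5); label the merged cluster KL
  updated: d(G,KL)=67/2, d(H,KL)=41/2, d(KL,M)=18, d(KL,P)=35, d(KL,S)=26
iteration 2: select G,S (d=2, Q=-399/2); attach at lengths (-9/16, 41/16); label the merged cluster GS
  updated: d(GS,H)=20, d(GS,KL)=115/4, d(GS,M)=47/2, d(GS,P)=51/2
iteration 3: select KL,M (d=18, Q=-591/4); attach at lengths (227/24, 205/24); label the merged cluster KLM
  updated: d(GS,KLM)=137/8, d(H,KLM)=83/4, d(KLM,P)=18
iteration 4: select GS,KLM (d=137/8, Q=-337/4); attach at lengths (41/4, 55/8); label the merged cluster GKLMS
  updated: d(GKLMS,H)=189/16, d(GKLMS,P)=211/16
iteration 5: select GKLMS,H (d=189/16, Q=-39); attach at lengths (11/2, 101/16); label the merged cluster GHKLMS
  updated: d(GHKLMS,P)=123/16
iteration 6: select GHKLMS,P (d=123/16); attach at lengths (123/32, 123/32); label the merged cluster GHKLMPS
final tree: ((((G:-9/16,S:41/16):41/4,((K:31/5,L:14/5):227/24,M:205/24):55/8):11/2,H:101/16):123/32,P:123/32)
total length: 525/8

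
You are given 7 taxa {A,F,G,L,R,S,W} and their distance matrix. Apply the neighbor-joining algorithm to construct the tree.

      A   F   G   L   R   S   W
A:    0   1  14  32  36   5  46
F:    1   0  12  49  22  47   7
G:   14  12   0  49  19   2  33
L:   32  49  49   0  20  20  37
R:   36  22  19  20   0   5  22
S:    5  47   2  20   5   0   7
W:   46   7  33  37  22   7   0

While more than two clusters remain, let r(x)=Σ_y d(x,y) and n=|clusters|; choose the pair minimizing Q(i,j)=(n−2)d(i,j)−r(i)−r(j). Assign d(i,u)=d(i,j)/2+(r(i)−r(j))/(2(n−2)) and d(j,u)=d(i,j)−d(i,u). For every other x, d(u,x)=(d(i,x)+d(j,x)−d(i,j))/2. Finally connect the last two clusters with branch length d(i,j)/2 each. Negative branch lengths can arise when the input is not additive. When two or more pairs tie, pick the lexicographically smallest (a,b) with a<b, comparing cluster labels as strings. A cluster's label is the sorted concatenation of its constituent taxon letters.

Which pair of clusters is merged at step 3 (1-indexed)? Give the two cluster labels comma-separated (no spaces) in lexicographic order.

iteration 1: select A,F (d=1, Q=-267); attach at lengths (1/10, 9/10); label the merged cluster AF
  updated: d(AF,G)=25/2, d(AF,L)=40, d(AF,R)=57/2, d(AF,S)=51/2, d(AF,W)=26
iteration 2: select AF,G (d=25/2, Q=-198); attach at lengths (67/8, 33/8); label the merged cluster AFG
  updated: d(AFG,L)=153/4, d(AFG,R)=35/2, d(AFG,S)=15/2, d(AFG,W)=93/4
iteration 3: select L,R (d=20, Q=-479/4); attach at lengths (443/24, 37/24); label the merged cluster LR
  updated: d(AFG,LR)=143/8, d(LR,S)=5/2, d(LR,W)=39/2
iteration 4: select AFG,LR (d=143/8, Q=-211/4); attach at lengths (89/8, 27/4); label the merged cluster AFGLR
  updated: d(AFGLR,S)=-63/16, d(AFGLR,W)=199/16
iteration 5: select AFGLR,S (d=-63/16, Q=-31/2); attach at lengths (3/4, -75/16); label the merged cluster AFGLRS
  updated: d(AFGLRS,W)=187/16
iteration 6: select AFGLRS,W (d=187/16); attach at lengths (187/32, 187/32); label the merged cluster AFGLRSW
final tree: (((((A:1/10,F:9/10):67/8,G:33/8):89/8,(L:443/24,R:37/24):27/4):3/4,S:-75/16):187/32,W:187/32)
total length: 473/8

L,R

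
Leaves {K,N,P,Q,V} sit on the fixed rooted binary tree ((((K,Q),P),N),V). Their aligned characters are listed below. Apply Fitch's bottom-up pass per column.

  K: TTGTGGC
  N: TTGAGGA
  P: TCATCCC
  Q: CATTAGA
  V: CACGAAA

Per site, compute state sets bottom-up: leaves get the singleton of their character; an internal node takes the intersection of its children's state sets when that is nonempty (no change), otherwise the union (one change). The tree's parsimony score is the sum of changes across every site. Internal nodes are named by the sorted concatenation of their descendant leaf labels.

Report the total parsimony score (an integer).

KQ@0: {T} ∪ {C} = {C,T} (union, +1)
KPQ@0: {C,T} ∩ {T} = {T} (intersection, +0)
KNPQ@0: {T} ∩ {T} = {T} (intersection, +0)
KNPQV@0: {T} ∪ {C} = {C,T} (union, +1)
KQ@1: {T} ∪ {A} = {A,T} (union, +1)
KPQ@1: {A,T} ∪ {C} = {A,C,T} (union, +1)
KNPQ@1: {A,C,T} ∩ {T} = {T} (intersection, +0)
KNPQV@1: {T} ∪ {A} = {A,T} (union, +1)
KQ@2: {G} ∪ {T} = {G,T} (union, +1)
KPQ@2: {G,T} ∪ {A} = {A,G,T} (union, +1)
KNPQ@2: {A,G,T} ∩ {G} = {G} (intersection, +0)
KNPQV@2: {G} ∪ {C} = {C,G} (union, +1)
KQ@3: {T} ∩ {T} = {T} (intersection, +0)
KPQ@3: {T} ∩ {T} = {T} (intersection, +0)
KNPQ@3: {T} ∪ {A} = {A,T} (union, +1)
KNPQV@3: {A,T} ∪ {G} = {A,G,T} (union, +1)
KQ@4: {G} ∪ {A} = {A,G} (union, +1)
KPQ@4: {A,G} ∪ {C} = {A,C,G} (union, +1)
KNPQ@4: {A,C,G} ∩ {G} = {G} (intersection, +0)
KNPQV@4: {G} ∪ {A} = {A,G} (union, +1)
KQ@5: {G} ∩ {G} = {G} (intersection, +0)
KPQ@5: {G} ∪ {C} = {C,G} (union, +1)
KNPQ@5: {C,G} ∩ {G} = {G} (intersection, +0)
KNPQV@5: {G} ∪ {A} = {A,G} (union, +1)
KQ@6: {C} ∪ {A} = {A,C} (union, +1)
KPQ@6: {A,C} ∩ {C} = {C} (intersection, +0)
KNPQ@6: {C} ∪ {A} = {A,C} (union, +1)
KNPQV@6: {A,C} ∩ {A} = {A} (intersection, +0)
per-site changes: [2, 3, 3, 2, 3, 2, 2]; total = 17

17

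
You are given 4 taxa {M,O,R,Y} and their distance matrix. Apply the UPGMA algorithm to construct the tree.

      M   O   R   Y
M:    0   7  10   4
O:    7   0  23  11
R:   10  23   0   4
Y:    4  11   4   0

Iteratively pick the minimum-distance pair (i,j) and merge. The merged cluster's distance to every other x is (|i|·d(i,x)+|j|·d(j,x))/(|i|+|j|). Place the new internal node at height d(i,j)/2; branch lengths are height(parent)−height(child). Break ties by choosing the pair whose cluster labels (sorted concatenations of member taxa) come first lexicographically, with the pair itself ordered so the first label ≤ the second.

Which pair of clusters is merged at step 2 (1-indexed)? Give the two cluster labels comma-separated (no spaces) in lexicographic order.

iteration 1: select M,Y (d=4); attach at lengths (2, 2); label the merged cluster MY
  updated: d(MY,O)=9, d(MY,R)=7
iteration 2: select MY,R (d=7); attach at lengths (3/2, 7/2); label the merged cluster MRY
  updated: d(MRY,O)=41/3
iteration 3: select MRY,O (d=41/3); attach at lengths (10/3, 41/6); label the merged cluster MORY
final tree: (((M:2,Y:2):3/2,R:7/2):10/3,O:41/6)
total length: 115/6

MY,R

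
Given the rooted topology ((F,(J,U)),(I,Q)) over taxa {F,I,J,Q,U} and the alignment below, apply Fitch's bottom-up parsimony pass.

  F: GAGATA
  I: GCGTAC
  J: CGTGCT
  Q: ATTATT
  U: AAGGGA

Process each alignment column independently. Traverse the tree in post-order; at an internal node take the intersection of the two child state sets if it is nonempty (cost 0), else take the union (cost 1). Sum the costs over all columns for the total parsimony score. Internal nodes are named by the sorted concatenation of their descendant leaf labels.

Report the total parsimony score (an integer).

[col 0] JU: children J:{C}, U:{A} ∪→ {A,C}; cost 1
[col 0] FJU: children F:{G}, JU:{A,C} ∪→ {A,C,G}; cost 1
[col 0] IQ: children I:{G}, Q:{A} ∪→ {A,G}; cost 1
[col 0] FIJQU: children FJU:{A,C,G}, IQ:{A,G} ∩→ {A,G}; cost 0
[col 1] JU: children J:{G}, U:{A} ∪→ {A,G}; cost 1
[col 1] FJU: children F:{A}, JU:{A,G} ∩→ {A}; cost 0
[col 1] IQ: children I:{C}, Q:{T} ∪→ {C,T}; cost 1
[col 1] FIJQU: children FJU:{A}, IQ:{C,T} ∪→ {A,C,T}; cost 1
[col 2] JU: children J:{T}, U:{G} ∪→ {G,T}; cost 1
[col 2] FJU: children F:{G}, JU:{G,T} ∩→ {G}; cost 0
[col 2] IQ: children I:{G}, Q:{T} ∪→ {G,T}; cost 1
[col 2] FIJQU: children FJU:{G}, IQ:{G,T} ∩→ {G}; cost 0
[col 3] JU: children J:{G}, U:{G} ∩→ {G}; cost 0
[col 3] FJU: children F:{A}, JU:{G} ∪→ {A,G}; cost 1
[col 3] IQ: children I:{T}, Q:{A} ∪→ {A,T}; cost 1
[col 3] FIJQU: children FJU:{A,G}, IQ:{A,T} ∩→ {A}; cost 0
[col 4] JU: children J:{C}, U:{G} ∪→ {C,G}; cost 1
[col 4] FJU: children F:{T}, JU:{C,G} ∪→ {C,G,T}; cost 1
[col 4] IQ: children I:{A}, Q:{T} ∪→ {A,T}; cost 1
[col 4] FIJQU: children FJU:{C,G,T}, IQ:{A,T} ∩→ {T}; cost 0
[col 5] JU: children J:{T}, U:{A} ∪→ {A,T}; cost 1
[col 5] FJU: children F:{A}, JU:{A,T} ∩→ {A}; cost 0
[col 5] IQ: children I:{C}, Q:{T} ∪→ {C,T}; cost 1
[col 5] FIJQU: children FJU:{A}, IQ:{C,T} ∪→ {A,C,T}; cost 1
per-site changes: [3, 3, 2, 2, 3, 3]; total = 16

16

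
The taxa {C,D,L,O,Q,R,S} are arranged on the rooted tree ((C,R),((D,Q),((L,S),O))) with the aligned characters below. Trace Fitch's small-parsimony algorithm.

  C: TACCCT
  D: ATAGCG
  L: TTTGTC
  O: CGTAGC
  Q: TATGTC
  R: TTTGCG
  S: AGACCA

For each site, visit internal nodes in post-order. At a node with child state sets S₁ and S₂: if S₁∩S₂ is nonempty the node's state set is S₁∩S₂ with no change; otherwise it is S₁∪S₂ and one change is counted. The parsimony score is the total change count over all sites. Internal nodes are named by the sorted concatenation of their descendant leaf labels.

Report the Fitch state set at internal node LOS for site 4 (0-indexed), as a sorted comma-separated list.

[col 0] CR: children C:{T}, R:{T} ∩→ {T}; cost 0
[col 0] DQ: children D:{A}, Q:{T} ∪→ {A,T}; cost 1
[col 0] LS: children L:{T}, S:{A} ∪→ {A,T}; cost 1
[col 0] LOS: children LS:{A,T}, O:{C} ∪→ {A,C,T}; cost 1
[col 0] DLOQS: children DQ:{A,T}, LOS:{A,C,T} ∩→ {A,T}; cost 0
[col 0] CDLOQRS: children CR:{T}, DLOQS:{A,T} ∩→ {T}; cost 0
[col 1] CR: children C:{A}, R:{T} ∪→ {A,T}; cost 1
[col 1] DQ: children D:{T}, Q:{A} ∪→ {A,T}; cost 1
[col 1] LS: children L:{T}, S:{G} ∪→ {G,T}; cost 1
[col 1] LOS: children LS:{G,T}, O:{G} ∩→ {G}; cost 0
[col 1] DLOQS: children DQ:{A,T}, LOS:{G} ∪→ {A,G,T}; cost 1
[col 1] CDLOQRS: children CR:{A,T}, DLOQS:{A,G,T} ∩→ {A,T}; cost 0
[col 2] CR: children C:{C}, R:{T} ∪→ {C,T}; cost 1
[col 2] DQ: children D:{A}, Q:{T} ∪→ {A,T}; cost 1
[col 2] LS: children L:{T}, S:{A} ∪→ {A,T}; cost 1
[col 2] LOS: children LS:{A,T}, O:{T} ∩→ {T}; cost 0
[col 2] DLOQS: children DQ:{A,T}, LOS:{T} ∩→ {T}; cost 0
[col 2] CDLOQRS: children CR:{C,T}, DLOQS:{T} ∩→ {T}; cost 0
[col 3] CR: children C:{C}, R:{G} ∪→ {C,G}; cost 1
[col 3] DQ: children D:{G}, Q:{G} ∩→ {G}; cost 0
[col 3] LS: children L:{G}, S:{C} ∪→ {C,G}; cost 1
[col 3] LOS: children LS:{C,G}, O:{A} ∪→ {A,C,G}; cost 1
[col 3] DLOQS: children DQ:{G}, LOS:{A,C,G} ∩→ {G}; cost 0
[col 3] CDLOQRS: children CR:{C,G}, DLOQS:{G} ∩→ {G}; cost 0
[col 4] CR: children C:{C}, R:{C} ∩→ {C}; cost 0
[col 4] DQ: children D:{C}, Q:{T} ∪→ {C,T}; cost 1
[col 4] LS: children L:{T}, S:{C} ∪→ {C,T}; cost 1
[col 4] LOS: children LS:{C,T}, O:{G} ∪→ {C,G,T}; cost 1
[col 4] DLOQS: children DQ:{C,T}, LOS:{C,G,T} ∩→ {C,T}; cost 0
[col 4] CDLOQRS: children CR:{C}, DLOQS:{C,T} ∩→ {C}; cost 0
[col 5] CR: children C:{T}, R:{G} ∪→ {G,T}; cost 1
[col 5] DQ: children D:{G}, Q:{C} ∪→ {C,G}; cost 1
[col 5] LS: children L:{C}, S:{A} ∪→ {A,C}; cost 1
[col 5] LOS: children LS:{A,C}, O:{C} ∩→ {C}; cost 0
[col 5] DLOQS: children DQ:{C,G}, LOS:{C} ∩→ {C}; cost 0
[col 5] CDLOQRS: children CR:{G,T}, DLOQS:{C} ∪→ {C,G,T}; cost 1
per-site changes: [3, 4, 3, 3, 3, 4]; total = 20

C,G,T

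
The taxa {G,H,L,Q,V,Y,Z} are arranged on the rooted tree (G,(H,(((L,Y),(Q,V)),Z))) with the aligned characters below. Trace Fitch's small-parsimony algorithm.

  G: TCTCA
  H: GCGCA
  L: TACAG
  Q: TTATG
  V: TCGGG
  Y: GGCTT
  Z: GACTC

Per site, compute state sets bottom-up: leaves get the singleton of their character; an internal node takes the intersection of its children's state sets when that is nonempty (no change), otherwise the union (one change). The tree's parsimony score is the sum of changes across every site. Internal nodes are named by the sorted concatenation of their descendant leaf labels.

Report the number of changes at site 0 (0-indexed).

3

site 0, node LY: L={T} ∪ Y={G} → {G,T} (+1)
site 0, node QV: Q={T} ∩ V={T} → {T} (+0)
site 0, node LQVY: LY={G,T} ∩ QV={T} → {T} (+0)
site 0, node LQVYZ: LQVY={T} ∪ Z={G} → {G,T} (+1)
site 0, node HLQVYZ: H={G} ∩ LQVYZ={G,T} → {G} (+0)
site 0, node GHLQVYZ: G={T} ∪ HLQVYZ={G} → {G,T} (+1)
site 1, node LY: L={A} ∪ Y={G} → {A,G} (+1)
site 1, node QV: Q={T} ∪ V={C} → {C,T} (+1)
site 1, node LQVY: LY={A,G} ∪ QV={C,T} → {A,C,G,T} (+1)
site 1, node LQVYZ: LQVY={A,C,G,T} ∩ Z={A} → {A} (+0)
site 1, node HLQVYZ: H={C} ∪ LQVYZ={A} → {A,C} (+1)
site 1, node GHLQVYZ: G={C} ∩ HLQVYZ={A,C} → {C} (+0)
site 2, node LY: L={C} ∩ Y={C} → {C} (+0)
site 2, node QV: Q={A} ∪ V={G} → {A,G} (+1)
site 2, node LQVY: LY={C} ∪ QV={A,G} → {A,C,G} (+1)
site 2, node LQVYZ: LQVY={A,C,G} ∩ Z={C} → {C} (+0)
site 2, node HLQVYZ: H={G} ∪ LQVYZ={C} → {C,G} (+1)
site 2, node GHLQVYZ: G={T} ∪ HLQVYZ={C,G} → {C,G,T} (+1)
site 3, node LY: L={A} ∪ Y={T} → {A,T} (+1)
site 3, node QV: Q={T} ∪ V={G} → {G,T} (+1)
site 3, node LQVY: LY={A,T} ∩ QV={G,T} → {T} (+0)
site 3, node LQVYZ: LQVY={T} ∩ Z={T} → {T} (+0)
site 3, node HLQVYZ: H={C} ∪ LQVYZ={T} → {C,T} (+1)
site 3, node GHLQVYZ: G={C} ∩ HLQVYZ={C,T} → {C} (+0)
site 4, node LY: L={G} ∪ Y={T} → {G,T} (+1)
site 4, node QV: Q={G} ∩ V={G} → {G} (+0)
site 4, node LQVY: LY={G,T} ∩ QV={G} → {G} (+0)
site 4, node LQVYZ: LQVY={G} ∪ Z={C} → {C,G} (+1)
site 4, node HLQVYZ: H={A} ∪ LQVYZ={C,G} → {A,C,G} (+1)
site 4, node GHLQVYZ: G={A} ∩ HLQVYZ={A,C,G} → {A} (+0)
per-site changes: [3, 4, 4, 3, 3]; total = 17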